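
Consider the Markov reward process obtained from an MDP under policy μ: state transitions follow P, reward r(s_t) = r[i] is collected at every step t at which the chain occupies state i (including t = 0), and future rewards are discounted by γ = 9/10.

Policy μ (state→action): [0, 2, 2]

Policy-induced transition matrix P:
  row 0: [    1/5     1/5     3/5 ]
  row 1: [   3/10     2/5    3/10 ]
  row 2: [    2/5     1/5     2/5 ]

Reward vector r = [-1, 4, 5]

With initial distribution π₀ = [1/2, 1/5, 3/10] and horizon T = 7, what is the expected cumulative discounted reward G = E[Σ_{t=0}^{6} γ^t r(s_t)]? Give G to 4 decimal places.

t=0: π = [0.5000, 0.2000, 0.3000], E[r] = 1.8000, γ^t·E[r] = 1.800000, running G = 1.800000
t=1: π = [0.2800, 0.2400, 0.4800], E[r] = 3.0800, γ^t·E[r] = 2.772000, running G = 4.572000
t=2: π = [0.3200, 0.2480, 0.4320], E[r] = 2.8320, γ^t·E[r] = 2.293920, running G = 6.865920
t=3: π = [0.3112, 0.2496, 0.4392], E[r] = 2.8832, γ^t·E[r] = 2.101853, running G = 8.967773
t=4: π = [0.3128, 0.2499, 0.4373], E[r] = 2.8733, γ^t·E[r] = 1.885159, running G = 10.852932
t=5: π = [0.3124, 0.2500, 0.4376], E[r] = 2.8753, γ^t·E[r] = 1.697852, running G = 12.550784
t=6: π = [0.3125, 0.2500, 0.4375], E[r] = 2.8749, γ^t·E[r] = 1.527856, running G = 14.078641

G = 14.0786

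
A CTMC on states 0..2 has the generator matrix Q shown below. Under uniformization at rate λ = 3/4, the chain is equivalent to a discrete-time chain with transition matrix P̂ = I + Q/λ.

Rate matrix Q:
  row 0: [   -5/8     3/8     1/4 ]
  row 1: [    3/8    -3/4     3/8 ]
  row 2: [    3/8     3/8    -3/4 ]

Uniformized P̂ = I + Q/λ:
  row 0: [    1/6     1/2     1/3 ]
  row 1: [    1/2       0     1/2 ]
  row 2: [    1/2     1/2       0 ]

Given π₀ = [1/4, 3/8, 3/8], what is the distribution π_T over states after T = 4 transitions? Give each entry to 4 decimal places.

t=0: π = [0.2500, 0.3750, 0.3750]
t=1: π = [0.4167, 0.3125, 0.2708]
t=2: π = [0.3611, 0.3438, 0.2951]
t=3: π = [0.3796, 0.3281, 0.2922]
t=4: π = [0.3735, 0.3359, 0.2906]

π = [0.3735, 0.3359, 0.2906]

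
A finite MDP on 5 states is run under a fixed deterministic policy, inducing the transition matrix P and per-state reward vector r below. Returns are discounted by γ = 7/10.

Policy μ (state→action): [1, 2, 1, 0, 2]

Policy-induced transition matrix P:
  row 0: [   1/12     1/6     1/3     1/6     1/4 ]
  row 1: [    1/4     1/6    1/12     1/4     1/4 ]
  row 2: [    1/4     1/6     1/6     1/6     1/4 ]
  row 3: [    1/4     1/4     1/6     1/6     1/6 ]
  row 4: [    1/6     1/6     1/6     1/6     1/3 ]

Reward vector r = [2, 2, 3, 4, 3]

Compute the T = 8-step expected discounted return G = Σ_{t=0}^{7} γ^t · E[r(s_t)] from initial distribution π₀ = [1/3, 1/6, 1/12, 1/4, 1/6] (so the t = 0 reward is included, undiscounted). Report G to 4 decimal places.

G = 8.7585

t=0: π = [0.3333, 0.1667, 0.0833, 0.2500, 0.1667], E[r] = 2.7500, γ^t·E[r] = 2.750000, running G = 2.750000
t=1: π = [0.1806, 0.1875, 0.2083, 0.1806, 0.2431], E[r] = 2.8125, γ^t·E[r] = 1.968750, running G = 4.718750
t=2: π = [0.1997, 0.1817, 0.1811, 0.1823, 0.2552], E[r] = 2.8009, γ^t·E[r] = 1.372454, running G = 6.091204
t=3: π = [0.1955, 0.1819, 0.1848, 0.1818, 0.2561], E[r] = 2.8045, γ^t·E[r] = 0.961942, running G = 7.053145
t=4: π = [0.1961, 0.1818, 0.1841, 0.1818, 0.2562], E[r] = 2.8039, γ^t·E[r] = 0.673221, running G = 7.726367
t=5: π = [0.1960, 0.1818, 0.1842, 0.1818, 0.2562], E[r] = 2.8040, γ^t·E[r] = 0.471273, running G = 8.197640
t=6: π = [0.1960, 0.1818, 0.1842, 0.1818, 0.2562], E[r] = 2.8040, γ^t·E[r] = 0.329889, running G = 8.527529
t=7: π = [0.1960, 0.1818, 0.1842, 0.1818, 0.2562], E[r] = 2.8040, γ^t·E[r] = 0.230923, running G = 8.758452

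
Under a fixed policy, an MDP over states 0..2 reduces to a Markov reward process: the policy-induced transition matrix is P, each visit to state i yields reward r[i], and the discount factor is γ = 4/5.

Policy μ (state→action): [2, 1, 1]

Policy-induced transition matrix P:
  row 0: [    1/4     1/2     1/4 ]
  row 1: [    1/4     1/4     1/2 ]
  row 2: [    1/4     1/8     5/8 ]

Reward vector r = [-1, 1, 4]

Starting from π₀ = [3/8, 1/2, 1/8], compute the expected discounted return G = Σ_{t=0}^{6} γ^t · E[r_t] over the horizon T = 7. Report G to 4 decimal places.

G = 6.3195

t=0: π = [0.3750, 0.5000, 0.1250], E[r] = 0.6250, γ^t·E[r] = 0.625000, running G = 0.625000
t=1: π = [0.2500, 0.3281, 0.4219], E[r] = 1.7656, γ^t·E[r] = 1.412500, running G = 2.037500
t=2: π = [0.2500, 0.2598, 0.4902], E[r] = 1.9707, γ^t·E[r] = 1.261250, running G = 3.298750
t=3: π = [0.2500, 0.2512, 0.4988], E[r] = 1.9963, γ^t·E[r] = 1.022125, running G = 4.320875
t=4: π = [0.2500, 0.2502, 0.4998], E[r] = 1.9995, γ^t·E[r] = 0.819013, running G = 5.139888
t=5: π = [0.2500, 0.2500, 0.5000], E[r] = 1.9999, γ^t·E[r] = 0.655341, running G = 5.795229
t=6: π = [0.2500, 0.2500, 0.5000], E[r] = 2.0000, γ^t·E[r] = 0.524286, running G = 6.319515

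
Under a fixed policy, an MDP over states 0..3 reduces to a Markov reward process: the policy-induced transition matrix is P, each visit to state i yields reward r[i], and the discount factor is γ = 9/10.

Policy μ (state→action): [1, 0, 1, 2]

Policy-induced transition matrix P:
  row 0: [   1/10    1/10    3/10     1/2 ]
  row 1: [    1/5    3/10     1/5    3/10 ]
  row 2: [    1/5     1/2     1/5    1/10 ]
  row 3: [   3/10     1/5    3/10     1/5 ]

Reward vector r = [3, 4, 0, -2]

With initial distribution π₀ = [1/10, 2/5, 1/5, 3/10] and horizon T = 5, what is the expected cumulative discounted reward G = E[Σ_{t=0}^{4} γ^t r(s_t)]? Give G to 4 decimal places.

G = 5.1308

t=0: π = [0.1000, 0.4000, 0.2000, 0.3000], E[r] = 1.3000, γ^t·E[r] = 1.300000, running G = 1.300000
t=1: π = [0.2200, 0.2900, 0.2400, 0.2500], E[r] = 1.3200, γ^t·E[r] = 1.188000, running G = 2.488000
t=2: π = [0.2030, 0.2790, 0.2470, 0.2710], E[r] = 1.1830, γ^t·E[r] = 0.958230, running G = 3.446230
t=3: π = [0.2068, 0.2817, 0.2474, 0.2641], E[r] = 1.2190, γ^t·E[r] = 0.888651, running G = 4.334881
t=4: π = [0.2057, 0.2817, 0.2471, 0.2655], E[r] = 1.2131, γ^t·E[r] = 0.795908, running G = 5.130789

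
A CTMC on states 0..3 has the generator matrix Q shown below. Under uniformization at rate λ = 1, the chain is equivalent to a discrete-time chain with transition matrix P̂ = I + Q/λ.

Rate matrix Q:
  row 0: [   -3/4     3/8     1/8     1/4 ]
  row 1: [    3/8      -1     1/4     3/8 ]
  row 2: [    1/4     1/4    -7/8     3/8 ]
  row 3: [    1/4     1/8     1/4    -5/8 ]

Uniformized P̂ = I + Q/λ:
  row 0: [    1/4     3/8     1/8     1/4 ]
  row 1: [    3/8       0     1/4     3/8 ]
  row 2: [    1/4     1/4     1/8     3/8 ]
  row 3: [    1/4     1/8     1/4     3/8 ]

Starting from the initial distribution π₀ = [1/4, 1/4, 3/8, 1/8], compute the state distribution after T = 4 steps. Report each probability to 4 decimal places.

π = [0.2743, 0.1931, 0.1918, 0.3408]

t=0: π = [0.2500, 0.2500, 0.3750, 0.1250]
t=1: π = [0.2813, 0.2031, 0.1719, 0.3438]
t=2: π = [0.2754, 0.1914, 0.1934, 0.3398]
t=3: π = [0.2739, 0.1941, 0.1914, 0.3406]
t=4: π = [0.2743, 0.1931, 0.1918, 0.3408]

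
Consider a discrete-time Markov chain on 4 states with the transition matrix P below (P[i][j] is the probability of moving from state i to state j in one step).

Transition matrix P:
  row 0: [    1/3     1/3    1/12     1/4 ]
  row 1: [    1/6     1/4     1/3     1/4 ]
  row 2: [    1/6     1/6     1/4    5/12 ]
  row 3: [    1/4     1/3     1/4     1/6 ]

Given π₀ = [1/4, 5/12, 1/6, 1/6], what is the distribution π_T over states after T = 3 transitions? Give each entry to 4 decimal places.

π = [0.2267, 0.2716, 0.2349, 0.2669]

t=0: π = [0.2500, 0.4167, 0.1667, 0.1667]
t=1: π = [0.2222, 0.2708, 0.2431, 0.2639]
t=2: π = [0.2257, 0.2703, 0.2355, 0.2685]
t=3: π = [0.2267, 0.2716, 0.2349, 0.2669]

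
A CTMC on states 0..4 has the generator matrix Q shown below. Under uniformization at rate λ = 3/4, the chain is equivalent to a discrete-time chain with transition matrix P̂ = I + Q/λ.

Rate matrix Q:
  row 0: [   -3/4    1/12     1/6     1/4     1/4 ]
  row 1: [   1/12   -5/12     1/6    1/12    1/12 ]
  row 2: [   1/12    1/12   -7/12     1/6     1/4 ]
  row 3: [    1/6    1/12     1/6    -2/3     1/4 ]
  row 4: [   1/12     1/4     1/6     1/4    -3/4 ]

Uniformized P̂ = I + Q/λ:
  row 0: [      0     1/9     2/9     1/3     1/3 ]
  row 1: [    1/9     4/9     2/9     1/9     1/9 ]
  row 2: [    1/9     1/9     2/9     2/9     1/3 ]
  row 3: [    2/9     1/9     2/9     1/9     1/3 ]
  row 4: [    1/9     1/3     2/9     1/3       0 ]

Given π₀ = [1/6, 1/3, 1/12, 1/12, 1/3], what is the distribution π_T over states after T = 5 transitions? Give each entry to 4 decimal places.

π = [0.1207, 0.2371, 0.2222, 0.2097, 0.2103]

t=0: π = [0.1667, 0.3333, 0.0833, 0.0833, 0.3333]
t=1: π = [0.1019, 0.2963, 0.2222, 0.2315, 0.1481]
t=2: π = [0.1255, 0.2428, 0.2222, 0.1914, 0.2181]
t=3: π = [0.1184, 0.2405, 0.2222, 0.2122, 0.2067]
t=4: π = [0.1215, 0.2372, 0.2222, 0.2080, 0.2110]
t=5: π = [0.1207, 0.2371, 0.2222, 0.2097, 0.2103]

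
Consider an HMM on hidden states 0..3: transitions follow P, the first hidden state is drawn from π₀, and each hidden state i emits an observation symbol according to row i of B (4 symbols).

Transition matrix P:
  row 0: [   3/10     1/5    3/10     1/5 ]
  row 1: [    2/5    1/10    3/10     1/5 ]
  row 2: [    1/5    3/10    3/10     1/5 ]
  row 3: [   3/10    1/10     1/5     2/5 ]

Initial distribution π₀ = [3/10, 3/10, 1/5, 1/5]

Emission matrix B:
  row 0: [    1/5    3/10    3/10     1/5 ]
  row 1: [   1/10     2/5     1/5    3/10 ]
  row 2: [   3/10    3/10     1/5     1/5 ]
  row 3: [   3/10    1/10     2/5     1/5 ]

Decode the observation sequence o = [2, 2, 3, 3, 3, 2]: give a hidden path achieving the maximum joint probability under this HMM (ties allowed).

path = [3, 3, 3, 3, 3, 3]

t=0: δ = [9.000e-02, 6.000e-02, 4.000e-02, 8.000e-02]  (obs o_0=2)
t=1: δ = [8.100e-03, 3.600e-03, 5.400e-03, 1.280e-02]  ψ = [0, 0, 0, 3]  (obs o_1=2)
t=2: δ = [7.680e-04, 4.860e-04, 5.120e-04, 1.024e-03]  ψ = [3, 0, 3, 3]  (obs o_2=3)
t=3: δ = [6.144e-05, 4.608e-05, 4.608e-05, 8.192e-05]  ψ = [3, 0, 0, 3]  (obs o_3=3)
t=4: δ = [4.915e-06, 4.147e-06, 3.686e-06, 6.554e-06]  ψ = [3, 2, 0, 3]  (obs o_4=3)
t=5: δ = [5.898e-07, 2.212e-07, 2.949e-07, 1.049e-06]  ψ = [3, 2, 0, 3]  (obs o_5=2)
backtrack: best end state = 3; path = [3, 3, 3, 3, 3, 3]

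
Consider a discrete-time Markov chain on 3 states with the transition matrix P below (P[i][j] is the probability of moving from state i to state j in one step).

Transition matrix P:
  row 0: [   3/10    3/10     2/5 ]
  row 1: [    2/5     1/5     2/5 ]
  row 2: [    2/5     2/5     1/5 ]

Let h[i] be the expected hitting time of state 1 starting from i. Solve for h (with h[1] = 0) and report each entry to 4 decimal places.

h = [3.0000, 0.0000, 2.7500]

First-step conditioning: h[1] = 0; for i ≠ 1, h[i] = 1 + Σ_k P[i][k]·h[k].
  h[0] = 1 + 3/10·h[0] + 2/5·h[2]
  h[2] = 1 + 2/5·h[0] + 1/5·h[2]
Solving the 2×2 linear system over states ≠ 1 gives exactly h = [3, 0, 11/4] (h[1] = 0 is the target).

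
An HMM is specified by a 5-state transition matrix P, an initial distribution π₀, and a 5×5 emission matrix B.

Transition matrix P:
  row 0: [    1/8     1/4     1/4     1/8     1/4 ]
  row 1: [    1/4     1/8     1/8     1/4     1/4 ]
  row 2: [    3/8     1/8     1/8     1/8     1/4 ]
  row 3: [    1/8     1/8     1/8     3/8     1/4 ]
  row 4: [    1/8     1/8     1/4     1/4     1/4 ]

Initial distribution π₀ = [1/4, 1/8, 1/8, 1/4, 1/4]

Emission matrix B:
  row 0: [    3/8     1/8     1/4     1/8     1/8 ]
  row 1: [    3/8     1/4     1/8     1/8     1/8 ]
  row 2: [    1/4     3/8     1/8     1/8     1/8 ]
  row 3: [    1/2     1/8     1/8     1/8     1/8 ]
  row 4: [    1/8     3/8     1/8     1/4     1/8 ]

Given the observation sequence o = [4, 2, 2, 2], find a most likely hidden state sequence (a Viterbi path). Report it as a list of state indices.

path = [2, 0, 2, 0]

t=0: δ = [3.125e-02, 1.562e-02, 1.562e-02, 3.125e-02, 3.125e-02]  (obs o_0=4)
t=1: δ = [1.465e-03, 9.766e-04, 9.766e-04, 1.465e-03, 9.766e-04]  ψ = [2, 0, 0, 3, 0]  (obs o_1=2)
t=2: δ = [9.155e-05, 4.578e-05, 4.578e-05, 6.866e-05, 4.578e-05]  ψ = [2, 0, 0, 3, 0]  (obs o_2=2)
t=3: δ = [4.292e-06, 2.861e-06, 2.861e-06, 3.219e-06, 2.861e-06]  ψ = [2, 0, 0, 3, 0]  (obs o_3=2)
backtrack: best end state = 0; path = [2, 0, 2, 0]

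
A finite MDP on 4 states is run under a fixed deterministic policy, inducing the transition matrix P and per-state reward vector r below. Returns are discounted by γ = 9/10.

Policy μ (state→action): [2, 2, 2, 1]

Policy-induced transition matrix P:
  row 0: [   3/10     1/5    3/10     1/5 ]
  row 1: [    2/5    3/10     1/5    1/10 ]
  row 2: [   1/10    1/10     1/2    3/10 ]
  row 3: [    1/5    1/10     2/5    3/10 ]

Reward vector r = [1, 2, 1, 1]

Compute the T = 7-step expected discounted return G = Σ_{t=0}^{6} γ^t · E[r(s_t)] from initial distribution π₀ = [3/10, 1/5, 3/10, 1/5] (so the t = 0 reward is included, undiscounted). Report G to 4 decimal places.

G = 6.0804

t=0: π = [0.3000, 0.2000, 0.3000, 0.2000], E[r] = 1.2000, γ^t·E[r] = 1.200000, running G = 1.200000
t=1: π = [0.2400, 0.1700, 0.3600, 0.2300], E[r] = 1.1700, γ^t·E[r] = 1.053000, running G = 2.253000
t=2: π = [0.2220, 0.1580, 0.3780, 0.2420], E[r] = 1.1580, γ^t·E[r] = 0.937980, running G = 3.190980
t=3: π = [0.2160, 0.1538, 0.3840, 0.2462], E[r] = 1.1538, γ^t·E[r] = 0.841120, running G = 4.032100
t=4: π = [0.2140, 0.1524, 0.3860, 0.2476], E[r] = 1.1524, γ^t·E[r] = 0.756063, running G = 4.788164
t=5: π = [0.2133, 0.1519, 0.3867, 0.2481], E[r] = 1.1519, γ^t·E[r] = 0.680167, running G = 5.468330
t=6: π = [0.2130, 0.1517, 0.3870, 0.2483], E[r] = 1.1517, γ^t·E[r] = 0.612061, running G = 6.080391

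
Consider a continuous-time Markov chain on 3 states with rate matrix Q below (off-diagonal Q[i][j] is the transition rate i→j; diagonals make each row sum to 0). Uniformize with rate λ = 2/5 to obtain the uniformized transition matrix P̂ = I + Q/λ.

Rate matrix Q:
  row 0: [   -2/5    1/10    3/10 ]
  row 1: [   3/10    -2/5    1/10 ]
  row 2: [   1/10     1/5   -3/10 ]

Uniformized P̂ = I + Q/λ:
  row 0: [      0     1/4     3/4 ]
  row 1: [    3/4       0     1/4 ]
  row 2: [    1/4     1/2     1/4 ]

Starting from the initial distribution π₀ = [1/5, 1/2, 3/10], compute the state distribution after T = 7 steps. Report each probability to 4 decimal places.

π = [0.3107, 0.2807, 0.4087]

t=0: π = [0.2000, 0.5000, 0.3000]
t=1: π = [0.4500, 0.2000, 0.3500]
t=2: π = [0.2375, 0.2875, 0.4750]
t=3: π = [0.3344, 0.2969, 0.3688]
t=4: π = [0.3148, 0.2680, 0.4172]
t=5: π = [0.3053, 0.2873, 0.4074]
t=6: π = [0.3173, 0.2800, 0.4026]
t=7: π = [0.3107, 0.2807, 0.4087]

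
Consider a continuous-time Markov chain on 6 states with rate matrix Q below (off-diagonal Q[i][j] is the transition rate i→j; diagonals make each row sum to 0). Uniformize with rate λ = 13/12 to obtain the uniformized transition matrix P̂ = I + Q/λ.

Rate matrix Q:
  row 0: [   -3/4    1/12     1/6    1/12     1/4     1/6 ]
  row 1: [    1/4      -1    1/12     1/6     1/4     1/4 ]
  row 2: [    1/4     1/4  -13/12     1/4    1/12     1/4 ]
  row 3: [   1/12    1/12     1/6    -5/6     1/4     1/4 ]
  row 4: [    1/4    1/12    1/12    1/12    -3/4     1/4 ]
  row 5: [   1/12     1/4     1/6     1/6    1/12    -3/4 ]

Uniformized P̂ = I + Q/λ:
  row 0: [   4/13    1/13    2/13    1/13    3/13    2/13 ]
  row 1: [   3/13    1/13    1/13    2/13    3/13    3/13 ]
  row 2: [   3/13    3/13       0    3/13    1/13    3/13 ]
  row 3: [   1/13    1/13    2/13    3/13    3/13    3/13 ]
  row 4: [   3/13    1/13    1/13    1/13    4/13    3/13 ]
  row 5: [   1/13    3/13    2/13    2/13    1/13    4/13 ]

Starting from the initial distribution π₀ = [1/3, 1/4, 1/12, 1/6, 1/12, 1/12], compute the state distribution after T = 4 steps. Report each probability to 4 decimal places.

π = [0.1873, 0.1300, 0.1118, 0.1441, 0.1925, 0.2342]

t=0: π = [0.3333, 0.2500, 0.0833, 0.1667, 0.0833, 0.0833]
t=1: π = [0.2179, 0.1026, 0.1154, 0.1410, 0.2115, 0.2115]
t=2: π = [0.1933, 0.1272, 0.1119, 0.1405, 0.1967, 0.2303]
t=3: π = [0.1886, 0.1296, 0.1117, 0.1433, 0.1933, 0.2336]
t=4: π = [0.1873, 0.1300, 0.1118, 0.1441, 0.1925, 0.2342]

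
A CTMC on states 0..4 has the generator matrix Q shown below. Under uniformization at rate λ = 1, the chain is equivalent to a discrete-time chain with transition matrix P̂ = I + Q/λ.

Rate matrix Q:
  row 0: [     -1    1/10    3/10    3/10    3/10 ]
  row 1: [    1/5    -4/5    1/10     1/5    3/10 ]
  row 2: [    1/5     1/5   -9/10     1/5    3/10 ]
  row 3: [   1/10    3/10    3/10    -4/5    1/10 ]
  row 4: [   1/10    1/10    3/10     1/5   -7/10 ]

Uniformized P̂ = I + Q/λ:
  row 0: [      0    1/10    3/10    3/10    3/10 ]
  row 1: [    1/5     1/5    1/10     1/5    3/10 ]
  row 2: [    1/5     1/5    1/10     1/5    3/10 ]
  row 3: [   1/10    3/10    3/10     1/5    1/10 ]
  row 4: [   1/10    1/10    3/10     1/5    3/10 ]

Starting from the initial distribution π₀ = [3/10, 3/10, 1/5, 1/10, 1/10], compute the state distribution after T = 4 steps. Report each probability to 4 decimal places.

π = [0.1273, 0.1827, 0.2197, 0.2128, 0.2575]

t=0: π = [0.3000, 0.3000, 0.2000, 0.1000, 0.1000]
t=1: π = [0.1200, 0.1700, 0.2000, 0.2300, 0.2800]
t=2: π = [0.1250, 0.1830, 0.2260, 0.2120, 0.2540]
t=3: π = [0.1284, 0.1833, 0.2182, 0.2125, 0.2576]
t=4: π = [0.1273, 0.1827, 0.2197, 0.2128, 0.2575]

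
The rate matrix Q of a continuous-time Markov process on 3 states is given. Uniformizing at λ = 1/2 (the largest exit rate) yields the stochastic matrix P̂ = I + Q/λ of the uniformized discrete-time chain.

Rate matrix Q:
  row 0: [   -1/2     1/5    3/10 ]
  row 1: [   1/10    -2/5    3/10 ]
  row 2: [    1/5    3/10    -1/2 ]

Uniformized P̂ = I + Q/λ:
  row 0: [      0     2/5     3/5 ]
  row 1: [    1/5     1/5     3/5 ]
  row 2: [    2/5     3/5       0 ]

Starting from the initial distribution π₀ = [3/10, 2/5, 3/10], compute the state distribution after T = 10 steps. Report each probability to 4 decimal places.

t=0: π = [0.3000, 0.4000, 0.3000]
t=1: π = [0.2000, 0.3800, 0.4200]
t=2: π = [0.2440, 0.4080, 0.3480]
t=3: π = [0.2208, 0.3880, 0.3912]
t=4: π = [0.2341, 0.4006, 0.3653]
t=5: π = [0.2262, 0.3929, 0.3808]
t=6: π = [0.2309, 0.3976, 0.3715]
t=7: π = [0.2281, 0.3948, 0.3771]
t=8: π = [0.2298, 0.3965, 0.3737]
t=9: π = [0.2288, 0.3955, 0.3758]
t=10: π = [0.2294, 0.3961, 0.3745]

π = [0.2294, 0.3961, 0.3745]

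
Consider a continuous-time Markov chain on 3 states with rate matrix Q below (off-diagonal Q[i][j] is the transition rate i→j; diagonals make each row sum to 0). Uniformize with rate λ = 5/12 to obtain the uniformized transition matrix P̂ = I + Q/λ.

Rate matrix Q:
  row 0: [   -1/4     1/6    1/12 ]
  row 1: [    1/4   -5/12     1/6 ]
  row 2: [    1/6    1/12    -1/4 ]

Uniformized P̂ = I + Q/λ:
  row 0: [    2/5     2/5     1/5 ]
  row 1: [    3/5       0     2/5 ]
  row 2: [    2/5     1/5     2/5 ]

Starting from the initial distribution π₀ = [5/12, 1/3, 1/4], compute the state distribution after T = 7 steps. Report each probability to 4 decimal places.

t=0: π = [0.4167, 0.3333, 0.2500]
t=1: π = [0.4667, 0.2167, 0.3167]
t=2: π = [0.4433, 0.2500, 0.3067]
t=3: π = [0.4500, 0.2387, 0.3113]
t=4: π = [0.4477, 0.2423, 0.3100]
t=5: π = [0.4485, 0.2411, 0.3105]
t=6: π = [0.4482, 0.2415, 0.3103]
t=7: π = [0.4483, 0.2413, 0.3104]

π = [0.4483, 0.2413, 0.3104]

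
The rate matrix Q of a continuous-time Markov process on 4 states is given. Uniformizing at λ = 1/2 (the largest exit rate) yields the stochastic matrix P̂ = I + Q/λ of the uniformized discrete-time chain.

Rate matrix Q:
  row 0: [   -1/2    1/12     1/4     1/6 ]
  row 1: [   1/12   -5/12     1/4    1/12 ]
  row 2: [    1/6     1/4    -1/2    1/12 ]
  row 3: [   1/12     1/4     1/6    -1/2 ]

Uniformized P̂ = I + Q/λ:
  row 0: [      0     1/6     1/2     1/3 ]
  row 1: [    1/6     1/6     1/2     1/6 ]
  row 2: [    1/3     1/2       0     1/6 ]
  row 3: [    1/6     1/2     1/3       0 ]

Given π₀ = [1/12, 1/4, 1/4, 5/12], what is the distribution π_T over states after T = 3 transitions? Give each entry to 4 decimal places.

t=0: π = [0.0833, 0.2500, 0.2500, 0.4167]
t=1: π = [0.1944, 0.3889, 0.3056, 0.1111]
t=2: π = [0.1852, 0.3056, 0.3287, 0.1806]
t=3: π = [0.1906, 0.3364, 0.3056, 0.1674]

π = [0.1906, 0.3364, 0.3056, 0.1674]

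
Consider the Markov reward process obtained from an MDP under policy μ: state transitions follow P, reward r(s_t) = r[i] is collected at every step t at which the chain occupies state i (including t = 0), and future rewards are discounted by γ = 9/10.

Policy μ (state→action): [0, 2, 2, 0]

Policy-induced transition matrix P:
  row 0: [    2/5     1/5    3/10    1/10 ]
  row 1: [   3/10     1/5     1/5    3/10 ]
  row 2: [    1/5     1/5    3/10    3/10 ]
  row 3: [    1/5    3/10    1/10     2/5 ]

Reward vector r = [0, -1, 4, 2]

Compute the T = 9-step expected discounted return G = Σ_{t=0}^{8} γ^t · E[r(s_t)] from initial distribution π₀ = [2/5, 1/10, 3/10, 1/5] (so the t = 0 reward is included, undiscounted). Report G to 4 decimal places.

t=0: π = [0.4000, 0.1000, 0.3000, 0.2000], E[r] = 1.5000, γ^t·E[r] = 1.500000, running G = 1.500000
t=1: π = [0.2900, 0.2200, 0.2500, 0.2400], E[r] = 1.2600, γ^t·E[r] = 1.134000, running G = 2.634000
t=2: π = [0.2800, 0.2240, 0.2300, 0.2660], E[r] = 1.2280, γ^t·E[r] = 0.994680, running G = 3.628680
t=3: π = [0.2784, 0.2266, 0.2244, 0.2706], E[r] = 1.2122, γ^t·E[r] = 0.883694, running G = 4.512374
t=4: π = [0.2783, 0.2271, 0.2232, 0.2714], E[r] = 1.2086, γ^t·E[r] = 0.792949, running G = 5.305323
t=5: π = [0.2784, 0.2271, 0.2230, 0.2715], E[r] = 1.2079, γ^t·E[r] = 0.713238, running G = 6.018561
t=6: π = [0.2784, 0.2271, 0.2230, 0.2715], E[r] = 1.2078, γ^t·E[r] = 0.641856, running G = 6.660417
t=7: π = [0.2784, 0.2271, 0.2230, 0.2715], E[r] = 1.2078, γ^t·E[r] = 0.577666, running G = 7.238083
t=8: π = [0.2784, 0.2271, 0.2230, 0.2715], E[r] = 1.2078, γ^t·E[r] = 0.519899, running G = 7.757982

G = 7.7580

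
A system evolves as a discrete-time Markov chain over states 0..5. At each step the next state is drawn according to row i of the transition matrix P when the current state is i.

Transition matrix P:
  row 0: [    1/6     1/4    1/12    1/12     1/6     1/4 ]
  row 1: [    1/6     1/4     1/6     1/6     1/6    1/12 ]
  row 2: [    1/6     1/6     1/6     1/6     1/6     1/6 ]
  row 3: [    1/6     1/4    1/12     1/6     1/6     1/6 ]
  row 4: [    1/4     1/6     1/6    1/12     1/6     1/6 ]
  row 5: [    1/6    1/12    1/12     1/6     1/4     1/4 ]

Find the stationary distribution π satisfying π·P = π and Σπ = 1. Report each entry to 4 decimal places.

Balance equations π_j = Σ_i π_i·P[i][j]:
  π_0 = 1/6·π_0 + 1/6·π_1 + 1/6·π_2 + 1/6·π_3 + 1/4·π_4 + 1/6·π_5
  π_1 = 1/4·π_0 + 1/4·π_1 + 1/6·π_2 + 1/4·π_3 + 1/6·π_4 + 1/12·π_5
  π_2 = 1/12·π_0 + 1/6·π_1 + 1/6·π_2 + 1/12·π_3 + 1/6·π_4 + 1/12·π_5
  π_3 = 1/12·π_0 + 1/6·π_1 + 1/6·π_2 + 1/6·π_3 + 1/12·π_4 + 1/6·π_5
  π_4 = 1/6·π_0 + 1/6·π_1 + 1/6·π_2 + 1/6·π_3 + 1/6·π_4 + 1/4·π_5
  normalize: π_0 + π_1 + π_2 + π_3 + π_4 + π_5 = 1
Solving the linear system gives exactly π = [37676/207227, 40268/207227, 25923/207227, 28260/207227, 37658/207227, 37442/207227].

π = [0.1818, 0.1943, 0.1251, 0.1364, 0.1817, 0.1807]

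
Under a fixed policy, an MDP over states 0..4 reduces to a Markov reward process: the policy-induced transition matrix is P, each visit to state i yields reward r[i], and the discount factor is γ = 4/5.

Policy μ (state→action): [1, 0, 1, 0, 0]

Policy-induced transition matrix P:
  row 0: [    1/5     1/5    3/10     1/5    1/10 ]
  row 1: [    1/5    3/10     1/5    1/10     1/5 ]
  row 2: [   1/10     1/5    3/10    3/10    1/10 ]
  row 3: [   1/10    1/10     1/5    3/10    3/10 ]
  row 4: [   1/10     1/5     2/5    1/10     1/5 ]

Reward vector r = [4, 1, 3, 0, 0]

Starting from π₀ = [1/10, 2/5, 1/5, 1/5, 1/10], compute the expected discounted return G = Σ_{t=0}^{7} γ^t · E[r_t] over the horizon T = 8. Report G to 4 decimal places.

t=0: π = [0.1000, 0.4000, 0.2000, 0.2000, 0.1000], E[r] = 1.4000, γ^t·E[r] = 1.400000, running G = 1.400000
t=1: π = [0.1500, 0.2200, 0.2500, 0.1900, 0.1900], E[r] = 1.5700, γ^t·E[r] = 1.256000, running G = 2.656000
t=2: π = [0.1370, 0.2030, 0.2780, 0.2030, 0.1790], E[r] = 1.5850, γ^t·E[r] = 1.014400, running G = 3.670400
t=3: π = [0.1340, 0.2000, 0.2773, 0.2099, 0.1788], E[r] = 1.5679, γ^t·E[r] = 0.802765, running G = 4.473165
t=4: π = [0.1334, 0.1990, 0.2769, 0.2108, 0.1799], E[r] = 1.5633, γ^t·E[r] = 0.640319, running G = 5.113484
t=5: π = [0.1332, 0.1988, 0.2770, 0.2109, 0.1801], E[r] = 1.5628, γ^t·E[r] = 0.512093, running G = 5.625577
t=6: π = [0.1332, 0.1988, 0.2770, 0.2109, 0.1801], E[r] = 1.5627, γ^t·E[r] = 0.409658, running G = 6.035236
t=7: π = [0.1332, 0.1988, 0.2770, 0.2109, 0.1801], E[r] = 1.5627, γ^t·E[r] = 0.327722, running G = 6.362957

G = 6.3630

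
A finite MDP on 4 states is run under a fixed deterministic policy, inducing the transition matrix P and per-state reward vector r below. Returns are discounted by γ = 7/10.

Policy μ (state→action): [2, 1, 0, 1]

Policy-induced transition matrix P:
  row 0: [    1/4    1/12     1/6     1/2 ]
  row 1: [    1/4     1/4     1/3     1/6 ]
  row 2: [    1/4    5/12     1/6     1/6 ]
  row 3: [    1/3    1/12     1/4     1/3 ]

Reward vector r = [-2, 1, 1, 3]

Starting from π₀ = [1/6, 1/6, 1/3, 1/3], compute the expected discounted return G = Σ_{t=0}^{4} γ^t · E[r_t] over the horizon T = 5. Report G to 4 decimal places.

G = 2.5217

t=0: π = [0.1667, 0.1667, 0.3333, 0.3333], E[r] = 1.1667, γ^t·E[r] = 1.166667, running G = 1.166667
t=1: π = [0.2778, 0.2222, 0.2222, 0.2778], E[r] = 0.7222, γ^t·E[r] = 0.505556, running G = 1.672222
t=2: π = [0.2731, 0.1944, 0.2269, 0.3056], E[r] = 0.7917, γ^t·E[r] = 0.387917, running G = 2.060139
t=3: π = [0.2755, 0.1914, 0.2245, 0.3086], E[r] = 0.7909, γ^t·E[r] = 0.271277, running G = 2.331416
t=4: π = [0.2757, 0.1901, 0.2243, 0.3099], E[r] = 0.7927, γ^t·E[r] = 0.190326, running G = 2.521742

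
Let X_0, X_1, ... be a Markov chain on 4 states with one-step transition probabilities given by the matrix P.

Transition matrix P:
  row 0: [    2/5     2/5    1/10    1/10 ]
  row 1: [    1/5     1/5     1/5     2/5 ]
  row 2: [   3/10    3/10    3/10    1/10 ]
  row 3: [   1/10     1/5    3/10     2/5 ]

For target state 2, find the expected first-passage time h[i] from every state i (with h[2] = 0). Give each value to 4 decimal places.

h = [5.4878, 4.6951, 0.0000, 4.1463]

First-step conditioning: h[2] = 0; for i ≠ 2, h[i] = 1 + Σ_k P[i][k]·h[k].
  h[0] = 1 + 2/5·h[0] + 2/5·h[1] + 1/10·h[3]
  h[1] = 1 + 1/5·h[0] + 1/5·h[1] + 2/5·h[3]
  h[3] = 1 + 1/10·h[0] + 1/5·h[1] + 2/5·h[3]
Solving the 3×3 linear system over states ≠ 2 gives exactly h = [225/41, 385/82, 0, 170/41] (h[2] = 0 is the target).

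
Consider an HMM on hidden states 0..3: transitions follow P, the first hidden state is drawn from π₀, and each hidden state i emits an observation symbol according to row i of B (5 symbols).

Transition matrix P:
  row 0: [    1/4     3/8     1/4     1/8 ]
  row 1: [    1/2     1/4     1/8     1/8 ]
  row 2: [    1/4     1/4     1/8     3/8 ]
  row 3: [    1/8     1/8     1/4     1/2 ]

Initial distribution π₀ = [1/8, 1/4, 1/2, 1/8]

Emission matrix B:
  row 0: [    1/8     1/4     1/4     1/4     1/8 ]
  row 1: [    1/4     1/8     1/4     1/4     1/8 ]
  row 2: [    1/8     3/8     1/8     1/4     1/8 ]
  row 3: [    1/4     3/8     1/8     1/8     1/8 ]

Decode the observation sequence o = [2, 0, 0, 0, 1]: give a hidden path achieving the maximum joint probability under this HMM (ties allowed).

t=0: δ = [3.125e-02, 6.250e-02, 6.250e-02, 1.562e-02]  (obs o_0=2)
t=1: δ = [3.906e-03, 3.906e-03, 9.766e-04, 5.859e-03]  ψ = [1, 1, 0, 2]  (obs o_1=0)
t=2: δ = [2.441e-04, 3.662e-04, 1.831e-04, 7.324e-04]  ψ = [1, 0, 3, 3]  (obs o_2=0)
t=3: δ = [2.289e-05, 2.289e-05, 2.289e-05, 9.155e-05]  ψ = [1, 0, 3, 3]  (obs o_3=0)
t=4: δ = [2.861e-06, 1.431e-06, 8.583e-06, 1.717e-05]  ψ = [1, 3, 3, 3]  (obs o_4=1)
backtrack: best end state = 3; path = [2, 3, 3, 3, 3]

path = [2, 3, 3, 3, 3]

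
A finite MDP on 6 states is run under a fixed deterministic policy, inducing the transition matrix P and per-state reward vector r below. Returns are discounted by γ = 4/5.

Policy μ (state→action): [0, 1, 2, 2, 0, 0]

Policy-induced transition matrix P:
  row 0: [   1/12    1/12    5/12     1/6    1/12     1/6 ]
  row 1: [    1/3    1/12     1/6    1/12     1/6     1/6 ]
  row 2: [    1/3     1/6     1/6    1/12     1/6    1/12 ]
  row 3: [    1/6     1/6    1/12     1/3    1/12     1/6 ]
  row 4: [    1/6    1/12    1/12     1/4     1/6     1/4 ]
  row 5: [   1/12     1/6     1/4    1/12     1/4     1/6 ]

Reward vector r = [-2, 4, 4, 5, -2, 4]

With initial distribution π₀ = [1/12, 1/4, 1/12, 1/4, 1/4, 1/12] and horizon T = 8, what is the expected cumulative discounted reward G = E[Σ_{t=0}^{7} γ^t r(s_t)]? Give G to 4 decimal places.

G = 8.9487

t=0: π = [0.0833, 0.2500, 0.0833, 0.2500, 0.2500, 0.0833], E[r] = 2.2500, γ^t·E[r] = 2.250000, running G = 2.250000
t=1: π = [0.2083, 0.1181, 0.1528, 0.1944, 0.1458, 0.1806], E[r] = 2.0694, γ^t·E[r] = 1.655556, running G = 3.905556
t=2: π = [0.1794, 0.1273, 0.2054, 0.1736, 0.1481, 0.1661], E[r] = 2.2083, γ^t·E[r] = 1.413333, running G = 5.318889
t=3: π = [0.1933, 0.1288, 0.1985, 0.1664, 0.1511, 0.1619], E[r] = 2.0998, γ^t·E[r] = 1.075111, running G = 6.394000
t=4: π = [0.1916, 0.1272, 0.2020, 0.1662, 0.1502, 0.1627], E[r] = 2.1154, γ^t·E[r] = 0.866484, running G = 7.260484
t=5: π = [0.1920, 0.1276, 0.2018, 0.1659, 0.1504, 0.1623], E[r] = 2.1113, γ^t·E[r] = 0.691844, running G = 7.952328
t=6: π = [0.1920, 0.1275, 0.2018, 0.1659, 0.1504, 0.1624], E[r] = 2.1115, γ^t·E[r] = 0.553515, running G = 8.505843
t=7: π = [0.1920, 0.1275, 0.2019, 0.1659, 0.1504, 0.1624], E[r] = 2.1115, γ^t·E[r] = 0.442811, running G = 8.948654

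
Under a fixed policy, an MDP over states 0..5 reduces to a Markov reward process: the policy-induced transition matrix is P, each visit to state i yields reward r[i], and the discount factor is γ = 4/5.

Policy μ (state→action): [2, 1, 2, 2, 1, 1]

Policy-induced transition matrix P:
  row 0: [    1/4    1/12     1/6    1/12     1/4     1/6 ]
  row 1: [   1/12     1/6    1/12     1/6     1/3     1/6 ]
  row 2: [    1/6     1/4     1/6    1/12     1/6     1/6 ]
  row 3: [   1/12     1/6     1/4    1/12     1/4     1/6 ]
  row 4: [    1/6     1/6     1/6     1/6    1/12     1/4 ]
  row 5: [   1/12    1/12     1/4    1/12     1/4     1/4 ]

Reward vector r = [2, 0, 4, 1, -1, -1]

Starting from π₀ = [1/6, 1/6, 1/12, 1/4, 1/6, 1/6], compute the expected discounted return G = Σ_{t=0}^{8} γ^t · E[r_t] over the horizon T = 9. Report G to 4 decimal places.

t=0: π = [0.1667, 0.1667, 0.0833, 0.2500, 0.1667, 0.1667], E[r] = 0.5833, γ^t·E[r] = 0.583333, running G = 0.583333
t=1: π = [0.1319, 0.1458, 0.1875, 0.1111, 0.2292, 0.1944], E[r] = 0.7014, γ^t·E[r] = 0.561111, running G = 1.144444
t=2: π = [0.1400, 0.1551, 0.1800, 0.1146, 0.2083, 0.2020], E[r] = 0.7043, γ^t·E[r] = 0.450741, running G = 1.595185
t=3: π = [0.1390, 0.1532, 0.1801, 0.1136, 0.2132, 0.2009], E[r] = 0.6981, γ^t·E[r] = 0.357432, running G = 1.952617
t=4: π = [0.1393, 0.1534, 0.1801, 0.1139, 0.2122, 0.2012], E[r] = 0.6995, γ^t·E[r] = 0.286505, running G = 2.239123
t=5: π = [0.1392, 0.1533, 0.1801, 0.1138, 0.2124, 0.2011], E[r] = 0.6993, γ^t·E[r] = 0.229155, running G = 2.468277
t=6: π = [0.1393, 0.1533, 0.1801, 0.1138, 0.2124, 0.2011], E[r] = 0.6994, γ^t·E[r] = 0.183333, running G = 2.651610
t=7: π = [0.1393, 0.1533, 0.1801, 0.1138, 0.2124, 0.2011], E[r] = 0.6994, γ^t·E[r] = 0.146665, running G = 2.798275
t=8: π = [0.1393, 0.1533, 0.1801, 0.1138, 0.2124, 0.2011], E[r] = 0.6994, γ^t·E[r] = 0.117332, running G = 2.915607

G = 2.9156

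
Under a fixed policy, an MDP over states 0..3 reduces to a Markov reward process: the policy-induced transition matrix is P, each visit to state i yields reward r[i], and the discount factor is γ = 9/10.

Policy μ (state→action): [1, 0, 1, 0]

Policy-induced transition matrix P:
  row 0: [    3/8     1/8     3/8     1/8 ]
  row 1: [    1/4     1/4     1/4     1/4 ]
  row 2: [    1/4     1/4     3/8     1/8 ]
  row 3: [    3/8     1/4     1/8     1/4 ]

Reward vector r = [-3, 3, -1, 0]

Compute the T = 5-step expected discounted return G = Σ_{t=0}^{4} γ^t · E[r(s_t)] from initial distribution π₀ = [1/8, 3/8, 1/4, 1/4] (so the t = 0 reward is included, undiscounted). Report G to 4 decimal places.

t=0: π = [0.1250, 0.3750, 0.2500, 0.2500], E[r] = 0.5000, γ^t·E[r] = 0.500000, running G = 0.500000
t=1: π = [0.2969, 0.2344, 0.2656, 0.2031], E[r] = -0.4531, γ^t·E[r] = -0.407813, running G = 0.092188
t=2: π = [0.3125, 0.2129, 0.2949, 0.1797], E[r] = -0.5938, γ^t·E[r] = -0.480938, running G = -0.388750
t=3: π = [0.3115, 0.2109, 0.3035, 0.1741], E[r] = -0.6052, γ^t·E[r] = -0.441209, running G = -0.829959
t=4: π = [0.3107, 0.2111, 0.3051, 0.1731], E[r] = -0.6040, γ^t·E[r] = -0.396307, running G = -1.226266

G = -1.2263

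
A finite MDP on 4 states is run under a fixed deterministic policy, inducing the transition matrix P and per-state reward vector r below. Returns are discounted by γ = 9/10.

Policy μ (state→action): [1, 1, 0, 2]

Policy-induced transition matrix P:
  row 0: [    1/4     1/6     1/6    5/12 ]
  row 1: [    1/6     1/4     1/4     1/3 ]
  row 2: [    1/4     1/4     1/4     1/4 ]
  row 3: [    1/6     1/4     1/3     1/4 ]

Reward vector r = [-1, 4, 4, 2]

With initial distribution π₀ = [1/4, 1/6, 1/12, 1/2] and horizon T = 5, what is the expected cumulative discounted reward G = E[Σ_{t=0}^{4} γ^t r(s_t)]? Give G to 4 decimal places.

t=0: π = [0.2500, 0.1667, 0.0833, 0.5000], E[r] = 1.7500, γ^t·E[r] = 1.750000, running G = 1.750000
t=1: π = [0.1944, 0.2292, 0.2708, 0.3056], E[r] = 2.4167, γ^t·E[r] = 2.175000, running G = 3.925000
t=2: π = [0.2054, 0.2338, 0.2593, 0.3015], E[r] = 2.3698, γ^t·E[r] = 1.919531, running G = 5.844531
t=3: π = [0.2054, 0.2329, 0.2580, 0.3037], E[r] = 2.3656, γ^t·E[r] = 1.724520, running G = 7.569051
t=4: π = [0.2053, 0.2329, 0.2582, 0.3036], E[r] = 2.3663, γ^t·E[r] = 1.552534, running G = 9.121585

G = 9.1216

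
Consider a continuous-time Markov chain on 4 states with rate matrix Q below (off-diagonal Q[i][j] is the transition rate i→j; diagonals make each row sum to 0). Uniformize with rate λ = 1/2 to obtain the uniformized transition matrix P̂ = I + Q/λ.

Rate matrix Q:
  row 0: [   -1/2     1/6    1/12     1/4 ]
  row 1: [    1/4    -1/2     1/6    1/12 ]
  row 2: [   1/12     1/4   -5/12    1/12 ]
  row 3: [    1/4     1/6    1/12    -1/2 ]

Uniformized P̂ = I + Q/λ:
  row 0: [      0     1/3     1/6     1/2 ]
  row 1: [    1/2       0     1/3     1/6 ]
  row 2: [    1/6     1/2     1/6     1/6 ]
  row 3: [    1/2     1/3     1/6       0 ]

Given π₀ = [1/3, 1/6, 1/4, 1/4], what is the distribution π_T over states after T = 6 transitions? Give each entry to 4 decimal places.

t=0: π = [0.3333, 0.1667, 0.2500, 0.2500]
t=1: π = [0.2500, 0.3194, 0.1944, 0.2361]
t=2: π = [0.3102, 0.2593, 0.2199, 0.2106]
t=3: π = [0.2716, 0.2836, 0.2099, 0.2350]
t=4: π = [0.2942, 0.2738, 0.2139, 0.2180]
t=5: π = [0.2816, 0.2777, 0.2123, 0.2284]
t=6: π = [0.2884, 0.2761, 0.2130, 0.2225]

π = [0.2884, 0.2761, 0.2130, 0.2225]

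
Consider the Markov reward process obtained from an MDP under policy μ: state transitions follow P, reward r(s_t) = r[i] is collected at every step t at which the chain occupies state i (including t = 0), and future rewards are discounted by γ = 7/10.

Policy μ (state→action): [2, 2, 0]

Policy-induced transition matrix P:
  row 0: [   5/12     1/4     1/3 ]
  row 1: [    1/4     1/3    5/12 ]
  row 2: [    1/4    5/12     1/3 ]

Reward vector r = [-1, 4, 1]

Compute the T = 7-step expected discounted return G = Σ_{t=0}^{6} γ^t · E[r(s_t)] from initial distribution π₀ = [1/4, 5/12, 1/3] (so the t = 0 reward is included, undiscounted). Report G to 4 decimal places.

t=0: π = [0.2500, 0.4167, 0.3333], E[r] = 1.7500, γ^t·E[r] = 1.750000, running G = 1.750000
t=1: π = [0.2917, 0.3403, 0.3681], E[r] = 1.4375, γ^t·E[r] = 1.006250, running G = 2.756250
t=2: π = [0.2986, 0.3397, 0.3617], E[r] = 1.4219, γ^t·E[r] = 0.696719, running G = 3.452969
t=3: π = [0.2998, 0.3386, 0.3616], E[r] = 1.4162, γ^t·E[r] = 0.485768, running G = 3.938737
t=4: π = [0.3000, 0.3385, 0.3615], E[r] = 1.4155, γ^t·E[r] = 0.339872, running G = 4.278609
t=5: π = [0.3000, 0.3385, 0.3615], E[r] = 1.4154, γ^t·E[r] = 0.237888, running G = 4.516497
t=6: π = [0.3000, 0.3385, 0.3615], E[r] = 1.4154, γ^t·E[r] = 0.166519, running G = 4.683016

G = 4.6830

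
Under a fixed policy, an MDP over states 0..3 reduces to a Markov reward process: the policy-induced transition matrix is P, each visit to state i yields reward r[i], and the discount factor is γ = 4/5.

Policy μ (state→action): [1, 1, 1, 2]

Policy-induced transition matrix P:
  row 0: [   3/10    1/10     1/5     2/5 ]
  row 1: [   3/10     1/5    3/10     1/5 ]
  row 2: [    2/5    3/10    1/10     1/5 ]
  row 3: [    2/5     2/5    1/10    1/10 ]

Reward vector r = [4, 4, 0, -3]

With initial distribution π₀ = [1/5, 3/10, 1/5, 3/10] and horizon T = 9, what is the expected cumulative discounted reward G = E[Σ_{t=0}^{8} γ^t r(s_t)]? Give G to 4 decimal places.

G = 6.4827

t=0: π = [0.2000, 0.3000, 0.2000, 0.3000], E[r] = 1.1000, γ^t·E[r] = 1.100000, running G = 1.100000
t=1: π = [0.3500, 0.2600, 0.1800, 0.2100], E[r] = 1.8100, γ^t·E[r] = 1.448000, running G = 2.548000
t=2: π = [0.3390, 0.2250, 0.1870, 0.2490], E[r] = 1.5090, γ^t·E[r] = 0.965760, running G = 3.513760
t=3: π = [0.3436, 0.2346, 0.1789, 0.2429], E[r] = 1.5841, γ^t·E[r] = 0.811059, running G = 4.324819
t=4: π = [0.3422, 0.2321, 0.1813, 0.2444], E[r] = 1.5639, γ^t·E[r] = 0.640561, running G = 4.965380
t=5: π = [0.3426, 0.2328, 0.1806, 0.2440], E[r] = 1.5695, γ^t·E[r] = 0.514290, running G = 5.479671
t=6: π = [0.3425, 0.2326, 0.1808, 0.2441], E[r] = 1.5679, γ^t·E[r] = 0.411024, running G = 5.890694
t=7: π = [0.3425, 0.2327, 0.1808, 0.2441], E[r] = 1.5684, γ^t·E[r] = 0.328909, running G = 6.219603
t=8: π = [0.3425, 0.2326, 0.1808, 0.2441], E[r] = 1.5682, γ^t·E[r] = 0.263107, running G = 6.482711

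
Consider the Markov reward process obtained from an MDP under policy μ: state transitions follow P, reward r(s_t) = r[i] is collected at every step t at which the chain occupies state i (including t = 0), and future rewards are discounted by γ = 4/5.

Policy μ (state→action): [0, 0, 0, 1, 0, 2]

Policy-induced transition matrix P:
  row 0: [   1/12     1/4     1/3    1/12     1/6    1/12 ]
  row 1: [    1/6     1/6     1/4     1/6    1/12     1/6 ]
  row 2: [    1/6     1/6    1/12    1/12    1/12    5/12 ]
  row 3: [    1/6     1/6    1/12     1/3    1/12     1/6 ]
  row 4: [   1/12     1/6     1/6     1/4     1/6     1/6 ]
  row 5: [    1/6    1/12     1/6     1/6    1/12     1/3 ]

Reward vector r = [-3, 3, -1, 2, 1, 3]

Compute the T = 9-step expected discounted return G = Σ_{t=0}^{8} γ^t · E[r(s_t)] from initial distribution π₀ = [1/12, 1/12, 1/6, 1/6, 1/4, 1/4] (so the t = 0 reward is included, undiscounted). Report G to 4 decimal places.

G = 4.6849

t=0: π = [0.0833, 0.0833, 0.1667, 0.1667, 0.2500, 0.2500], E[r] = 1.1667, γ^t·E[r] = 1.166667, running G = 1.166667
t=1: π = [0.1389, 0.1528, 0.1597, 0.1944, 0.1111, 0.2431], E[r] = 1.1111, γ^t·E[r] = 0.888889, running G = 2.055556
t=2: π = [0.1458, 0.1580, 0.1730, 0.1834, 0.1042, 0.2355], E[r] = 1.0411, γ^t·E[r] = 0.666296, running G = 2.721852
t=3: π = [0.1458, 0.1592, 0.1744, 0.1793, 0.1042, 0.2370], E[r] = 1.0396, γ^t·E[r] = 0.532272, running G = 3.254123
t=4: π = [0.1458, 0.1591, 0.1748, 0.1786, 0.1042, 0.2376], E[r] = 1.0391, γ^t·E[r] = 0.425612, running G = 3.679735
t=5: π = [0.1458, 0.1590, 0.1748, 0.1784, 0.1042, 0.2378], E[r] = 1.0391, γ^t·E[r] = 0.340504, running G = 4.020239
t=6: π = [0.1458, 0.1590, 0.1748, 0.1784, 0.1042, 0.2378], E[r] = 1.0391, γ^t·E[r] = 0.272403, running G = 4.292642
t=7: π = [0.1458, 0.1590, 0.1748, 0.1784, 0.1042, 0.2379], E[r] = 1.0391, γ^t·E[r] = 0.217923, running G = 4.510565
t=8: π = [0.1458, 0.1590, 0.1748, 0.1784, 0.1042, 0.2379], E[r] = 1.0391, γ^t·E[r] = 0.174339, running G = 4.684904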